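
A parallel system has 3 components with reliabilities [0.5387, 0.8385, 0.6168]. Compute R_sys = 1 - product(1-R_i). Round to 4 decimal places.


Components: [0.5387, 0.8385, 0.6168]
(1 - 0.5387) = 0.4613, running product = 0.4613
(1 - 0.8385) = 0.1615, running product = 0.0745
(1 - 0.6168) = 0.3832, running product = 0.0285
Product of (1-R_i) = 0.0285
R_sys = 1 - 0.0285 = 0.9715

0.9715


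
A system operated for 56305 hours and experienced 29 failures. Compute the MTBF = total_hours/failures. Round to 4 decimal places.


total_hours = 56305
failures = 29
MTBF = 56305 / 29
MTBF = 1941.5517

1941.5517


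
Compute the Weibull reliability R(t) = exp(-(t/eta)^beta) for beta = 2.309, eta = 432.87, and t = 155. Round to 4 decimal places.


beta = 2.309, eta = 432.87, t = 155
t/eta = 155 / 432.87 = 0.3581
(t/eta)^beta = 0.3581^2.309 = 0.0934
R(t) = exp(-0.0934)
R(t) = 0.9109

0.9109


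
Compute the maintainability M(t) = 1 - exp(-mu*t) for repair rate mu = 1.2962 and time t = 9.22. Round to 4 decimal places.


mu = 1.2962, t = 9.22
mu * t = 1.2962 * 9.22 = 11.951
exp(-11.951) = 0.0
M(t) = 1 - 0.0
M(t) = 1.0

1.0


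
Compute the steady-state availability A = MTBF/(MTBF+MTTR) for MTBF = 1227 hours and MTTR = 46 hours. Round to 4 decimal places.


MTBF = 1227
MTTR = 46
MTBF + MTTR = 1273
A = 1227 / 1273
A = 0.9639

0.9639


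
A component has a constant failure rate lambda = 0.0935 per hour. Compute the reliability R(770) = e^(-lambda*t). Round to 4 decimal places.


lambda = 0.0935
t = 770
lambda * t = 71.995
R(t) = e^(-71.995)
R(t) = 0.0

0.0


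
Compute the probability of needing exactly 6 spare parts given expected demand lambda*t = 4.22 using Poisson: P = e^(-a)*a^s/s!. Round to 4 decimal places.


a = 4.22, s = 6
e^(-a) = e^(-4.22) = 0.0147
a^s = 4.22^6 = 5647.7401
s! = 720
P = 0.0147 * 5647.7401 / 720
P = 0.1153

0.1153


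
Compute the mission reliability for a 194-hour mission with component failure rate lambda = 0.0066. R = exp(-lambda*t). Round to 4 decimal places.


lambda = 0.0066
mission_time = 194
lambda * t = 0.0066 * 194 = 1.2804
R = exp(-1.2804)
R = 0.2779

0.2779


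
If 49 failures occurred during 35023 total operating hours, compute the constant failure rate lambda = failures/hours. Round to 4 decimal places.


failures = 49
total_hours = 35023
lambda = 49 / 35023
lambda = 0.0014

0.0014


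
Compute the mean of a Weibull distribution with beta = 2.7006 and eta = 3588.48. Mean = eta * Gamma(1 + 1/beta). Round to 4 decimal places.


beta = 2.7006, eta = 3588.48
1/beta = 0.3703
1 + 1/beta = 1.3703
Gamma(1.3703) = 0.8893
Mean = 3588.48 * 0.8893
Mean = 3191.1987

3191.1987


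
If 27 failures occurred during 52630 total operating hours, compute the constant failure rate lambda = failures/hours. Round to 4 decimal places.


failures = 27
total_hours = 52630
lambda = 27 / 52630
lambda = 0.0005

0.0005


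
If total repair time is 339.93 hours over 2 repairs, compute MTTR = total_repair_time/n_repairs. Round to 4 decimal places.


total_repair_time = 339.93
n_repairs = 2
MTTR = 339.93 / 2
MTTR = 169.965

169.965


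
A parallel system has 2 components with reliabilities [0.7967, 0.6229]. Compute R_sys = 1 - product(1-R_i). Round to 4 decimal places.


Components: [0.7967, 0.6229]
(1 - 0.7967) = 0.2033, running product = 0.2033
(1 - 0.6229) = 0.3771, running product = 0.0767
Product of (1-R_i) = 0.0767
R_sys = 1 - 0.0767 = 0.9233

0.9233


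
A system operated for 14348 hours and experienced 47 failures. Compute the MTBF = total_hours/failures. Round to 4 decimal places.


total_hours = 14348
failures = 47
MTBF = 14348 / 47
MTBF = 305.2766

305.2766


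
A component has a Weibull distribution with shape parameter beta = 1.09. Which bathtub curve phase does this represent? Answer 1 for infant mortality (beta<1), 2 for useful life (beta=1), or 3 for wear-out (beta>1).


beta = 1.09
Compare beta to 1:
beta < 1 => infant mortality (phase 1)
beta = 1 => useful life (phase 2)
beta > 1 => wear-out (phase 3)
Since beta = 1.09, this is wear-out (increasing failure rate)
Phase = 3

3


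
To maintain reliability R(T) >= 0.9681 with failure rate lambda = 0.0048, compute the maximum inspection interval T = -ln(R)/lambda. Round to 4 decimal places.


R_target = 0.9681
lambda = 0.0048
-ln(0.9681) = 0.0324
T = 0.0324 / 0.0048
T = 6.7541

6.7541


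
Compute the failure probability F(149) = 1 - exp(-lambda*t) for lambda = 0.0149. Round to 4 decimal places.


lambda = 0.0149, t = 149
lambda * t = 2.2201
exp(-2.2201) = 0.1086
F(t) = 1 - 0.1086
F(t) = 0.8914

0.8914


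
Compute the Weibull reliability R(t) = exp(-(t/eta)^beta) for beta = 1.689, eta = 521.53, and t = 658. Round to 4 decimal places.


beta = 1.689, eta = 521.53, t = 658
t/eta = 658 / 521.53 = 1.2617
(t/eta)^beta = 1.2617^1.689 = 1.4808
R(t) = exp(-1.4808)
R(t) = 0.2275

0.2275


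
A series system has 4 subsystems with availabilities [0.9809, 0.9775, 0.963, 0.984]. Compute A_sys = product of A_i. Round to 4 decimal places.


Subsystems: [0.9809, 0.9775, 0.963, 0.984]
After subsystem 1 (A=0.9809): product = 0.9809
After subsystem 2 (A=0.9775): product = 0.9588
After subsystem 3 (A=0.963): product = 0.9234
After subsystem 4 (A=0.984): product = 0.9086
A_sys = 0.9086

0.9086


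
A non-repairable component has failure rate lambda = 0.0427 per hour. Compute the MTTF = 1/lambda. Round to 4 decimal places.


lambda = 0.0427
MTTF = 1 / 0.0427
MTTF = 23.4192

23.4192


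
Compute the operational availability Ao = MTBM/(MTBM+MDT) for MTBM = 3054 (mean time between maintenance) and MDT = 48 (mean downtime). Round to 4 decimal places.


MTBM = 3054
MDT = 48
MTBM + MDT = 3102
Ao = 3054 / 3102
Ao = 0.9845

0.9845


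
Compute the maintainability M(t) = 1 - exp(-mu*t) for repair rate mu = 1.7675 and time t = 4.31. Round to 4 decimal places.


mu = 1.7675, t = 4.31
mu * t = 1.7675 * 4.31 = 7.6179
exp(-7.6179) = 0.0005
M(t) = 1 - 0.0005
M(t) = 0.9995

0.9995


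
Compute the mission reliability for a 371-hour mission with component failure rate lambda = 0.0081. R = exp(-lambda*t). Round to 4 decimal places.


lambda = 0.0081
mission_time = 371
lambda * t = 0.0081 * 371 = 3.0051
R = exp(-3.0051)
R = 0.0495

0.0495


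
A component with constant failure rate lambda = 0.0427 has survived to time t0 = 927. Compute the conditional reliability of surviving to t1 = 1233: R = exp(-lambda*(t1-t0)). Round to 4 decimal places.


lambda = 0.0427
t0 = 927, t1 = 1233
t1 - t0 = 306
lambda * (t1-t0) = 0.0427 * 306 = 13.0662
R = exp(-13.0662)
R = 0.0

0.0


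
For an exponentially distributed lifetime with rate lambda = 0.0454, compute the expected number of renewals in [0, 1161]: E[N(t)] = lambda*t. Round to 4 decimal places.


lambda = 0.0454
t = 1161
E[N(t)] = lambda * t
E[N(t)] = 0.0454 * 1161
E[N(t)] = 52.7094

52.7094


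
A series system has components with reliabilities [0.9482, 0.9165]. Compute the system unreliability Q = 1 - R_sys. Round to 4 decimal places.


Components: [0.9482, 0.9165]
After component 1: product = 0.9482
After component 2: product = 0.869
R_sys = 0.869
Q = 1 - 0.869 = 0.131

0.131


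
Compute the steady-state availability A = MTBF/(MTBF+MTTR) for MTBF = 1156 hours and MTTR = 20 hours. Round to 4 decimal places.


MTBF = 1156
MTTR = 20
MTBF + MTTR = 1176
A = 1156 / 1176
A = 0.983

0.983


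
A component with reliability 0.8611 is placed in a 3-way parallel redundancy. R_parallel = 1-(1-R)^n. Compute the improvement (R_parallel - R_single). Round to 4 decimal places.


R_single = 0.8611, n = 3
1 - R_single = 0.1389
(1 - R_single)^n = 0.1389^3 = 0.0027
R_parallel = 1 - 0.0027 = 0.9973
Improvement = 0.9973 - 0.8611
Improvement = 0.1362

0.1362


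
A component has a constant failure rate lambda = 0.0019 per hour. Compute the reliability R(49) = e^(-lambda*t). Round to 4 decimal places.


lambda = 0.0019
t = 49
lambda * t = 0.0931
R(t) = e^(-0.0931)
R(t) = 0.9111

0.9111


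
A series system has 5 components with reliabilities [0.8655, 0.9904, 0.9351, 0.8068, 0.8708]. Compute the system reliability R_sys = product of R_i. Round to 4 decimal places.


Components: [0.8655, 0.9904, 0.9351, 0.8068, 0.8708]
After component 1 (R=0.8655): product = 0.8655
After component 2 (R=0.9904): product = 0.8572
After component 3 (R=0.9351): product = 0.8016
After component 4 (R=0.8068): product = 0.6467
After component 5 (R=0.8708): product = 0.5631
R_sys = 0.5631

0.5631


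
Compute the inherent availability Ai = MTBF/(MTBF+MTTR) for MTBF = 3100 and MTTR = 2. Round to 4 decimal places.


MTBF = 3100
MTTR = 2
MTBF + MTTR = 3102
Ai = 3100 / 3102
Ai = 0.9994

0.9994


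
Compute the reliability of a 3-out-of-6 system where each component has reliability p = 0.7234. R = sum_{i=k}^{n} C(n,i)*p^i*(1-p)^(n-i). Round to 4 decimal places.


k = 3, n = 6, p = 0.7234
i=3: C(6,3)=20 * 0.7234^3 * 0.2766^3 = 0.1602
i=4: C(6,4)=15 * 0.7234^4 * 0.2766^2 = 0.3143
i=5: C(6,5)=6 * 0.7234^5 * 0.2766^1 = 0.3288
i=6: C(6,6)=1 * 0.7234^6 * 0.2766^0 = 0.1433
R = sum of terms = 0.9466

0.9466


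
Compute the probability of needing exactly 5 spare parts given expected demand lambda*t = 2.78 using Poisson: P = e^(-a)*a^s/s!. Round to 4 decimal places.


a = 2.78, s = 5
e^(-a) = e^(-2.78) = 0.062
a^s = 2.78^5 = 166.0443
s! = 120
P = 0.062 * 166.0443 / 120
P = 0.0858

0.0858


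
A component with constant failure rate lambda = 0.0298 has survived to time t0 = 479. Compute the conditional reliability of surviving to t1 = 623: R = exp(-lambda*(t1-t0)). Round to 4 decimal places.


lambda = 0.0298
t0 = 479, t1 = 623
t1 - t0 = 144
lambda * (t1-t0) = 0.0298 * 144 = 4.2912
R = exp(-4.2912)
R = 0.0137

0.0137


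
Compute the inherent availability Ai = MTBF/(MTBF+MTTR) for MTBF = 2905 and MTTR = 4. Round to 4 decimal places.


MTBF = 2905
MTTR = 4
MTBF + MTTR = 2909
Ai = 2905 / 2909
Ai = 0.9986

0.9986


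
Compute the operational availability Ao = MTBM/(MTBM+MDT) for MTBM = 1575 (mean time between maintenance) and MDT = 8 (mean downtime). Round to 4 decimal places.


MTBM = 1575
MDT = 8
MTBM + MDT = 1583
Ao = 1575 / 1583
Ao = 0.9949

0.9949


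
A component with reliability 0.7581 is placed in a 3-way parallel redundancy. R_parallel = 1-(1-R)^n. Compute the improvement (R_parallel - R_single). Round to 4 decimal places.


R_single = 0.7581, n = 3
1 - R_single = 0.2419
(1 - R_single)^n = 0.2419^3 = 0.0142
R_parallel = 1 - 0.0142 = 0.9858
Improvement = 0.9858 - 0.7581
Improvement = 0.2277

0.2277


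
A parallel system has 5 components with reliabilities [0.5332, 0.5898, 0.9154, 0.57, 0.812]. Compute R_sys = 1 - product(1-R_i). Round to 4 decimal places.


Components: [0.5332, 0.5898, 0.9154, 0.57, 0.812]
(1 - 0.5332) = 0.4668, running product = 0.4668
(1 - 0.5898) = 0.4102, running product = 0.1915
(1 - 0.9154) = 0.0846, running product = 0.0162
(1 - 0.57) = 0.43, running product = 0.007
(1 - 0.812) = 0.188, running product = 0.0013
Product of (1-R_i) = 0.0013
R_sys = 1 - 0.0013 = 0.9987

0.9987


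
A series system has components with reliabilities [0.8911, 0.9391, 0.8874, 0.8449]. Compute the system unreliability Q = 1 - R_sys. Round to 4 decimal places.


Components: [0.8911, 0.9391, 0.8874, 0.8449]
After component 1: product = 0.8911
After component 2: product = 0.8368
After component 3: product = 0.7426
After component 4: product = 0.6274
R_sys = 0.6274
Q = 1 - 0.6274 = 0.3726

0.3726


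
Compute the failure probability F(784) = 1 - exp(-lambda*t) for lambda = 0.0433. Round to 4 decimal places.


lambda = 0.0433, t = 784
lambda * t = 33.9472
exp(-33.9472) = 0.0
F(t) = 1 - 0.0
F(t) = 1.0

1.0


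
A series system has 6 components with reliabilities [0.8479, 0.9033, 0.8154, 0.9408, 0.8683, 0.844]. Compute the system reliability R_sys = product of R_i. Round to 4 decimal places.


Components: [0.8479, 0.9033, 0.8154, 0.9408, 0.8683, 0.844]
After component 1 (R=0.8479): product = 0.8479
After component 2 (R=0.9033): product = 0.7659
After component 3 (R=0.8154): product = 0.6245
After component 4 (R=0.9408): product = 0.5875
After component 5 (R=0.8683): product = 0.5102
After component 6 (R=0.844): product = 0.4306
R_sys = 0.4306

0.4306


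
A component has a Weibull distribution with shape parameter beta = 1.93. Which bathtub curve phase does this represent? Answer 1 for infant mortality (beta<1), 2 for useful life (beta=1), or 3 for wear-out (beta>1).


beta = 1.93
Compare beta to 1:
beta < 1 => infant mortality (phase 1)
beta = 1 => useful life (phase 2)
beta > 1 => wear-out (phase 3)
Since beta = 1.93, this is wear-out (increasing failure rate)
Phase = 3

3


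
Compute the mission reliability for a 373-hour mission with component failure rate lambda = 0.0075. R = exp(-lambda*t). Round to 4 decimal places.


lambda = 0.0075
mission_time = 373
lambda * t = 0.0075 * 373 = 2.7975
R = exp(-2.7975)
R = 0.061

0.061


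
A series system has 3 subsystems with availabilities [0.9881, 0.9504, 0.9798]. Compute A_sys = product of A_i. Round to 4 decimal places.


Subsystems: [0.9881, 0.9504, 0.9798]
After subsystem 1 (A=0.9881): product = 0.9881
After subsystem 2 (A=0.9504): product = 0.9391
After subsystem 3 (A=0.9798): product = 0.9201
A_sys = 0.9201

0.9201


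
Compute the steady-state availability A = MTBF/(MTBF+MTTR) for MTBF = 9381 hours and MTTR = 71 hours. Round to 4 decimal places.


MTBF = 9381
MTTR = 71
MTBF + MTTR = 9452
A = 9381 / 9452
A = 0.9925

0.9925


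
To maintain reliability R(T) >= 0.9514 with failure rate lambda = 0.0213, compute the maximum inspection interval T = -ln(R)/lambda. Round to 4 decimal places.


R_target = 0.9514
lambda = 0.0213
-ln(0.9514) = 0.0498
T = 0.0498 / 0.0213
T = 2.339

2.339


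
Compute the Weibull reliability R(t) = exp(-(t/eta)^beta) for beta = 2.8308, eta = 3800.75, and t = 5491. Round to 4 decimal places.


beta = 2.8308, eta = 3800.75, t = 5491
t/eta = 5491 / 3800.75 = 1.4447
(t/eta)^beta = 1.4447^2.8308 = 2.8334
R(t) = exp(-2.8334)
R(t) = 0.0588

0.0588


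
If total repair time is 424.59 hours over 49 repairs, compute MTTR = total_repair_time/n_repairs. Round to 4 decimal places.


total_repair_time = 424.59
n_repairs = 49
MTTR = 424.59 / 49
MTTR = 8.6651

8.6651


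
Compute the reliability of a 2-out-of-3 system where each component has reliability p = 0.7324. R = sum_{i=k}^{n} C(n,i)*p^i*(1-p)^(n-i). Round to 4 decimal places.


k = 2, n = 3, p = 0.7324
i=2: C(3,2)=3 * 0.7324^2 * 0.2676^1 = 0.4306
i=3: C(3,3)=1 * 0.7324^3 * 0.2676^0 = 0.3929
R = sum of terms = 0.8235

0.8235


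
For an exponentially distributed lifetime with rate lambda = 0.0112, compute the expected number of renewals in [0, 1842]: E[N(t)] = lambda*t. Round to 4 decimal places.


lambda = 0.0112
t = 1842
E[N(t)] = lambda * t
E[N(t)] = 0.0112 * 1842
E[N(t)] = 20.6304

20.6304


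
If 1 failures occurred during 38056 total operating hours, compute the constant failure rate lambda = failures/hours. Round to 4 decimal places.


failures = 1
total_hours = 38056
lambda = 1 / 38056
lambda = 0.0

0.0


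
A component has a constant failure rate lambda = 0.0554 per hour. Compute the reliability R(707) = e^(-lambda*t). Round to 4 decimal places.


lambda = 0.0554
t = 707
lambda * t = 39.1678
R(t) = e^(-39.1678)
R(t) = 0.0

0.0


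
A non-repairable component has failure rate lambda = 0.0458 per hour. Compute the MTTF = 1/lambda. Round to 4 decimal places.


lambda = 0.0458
MTTF = 1 / 0.0458
MTTF = 21.8341

21.8341


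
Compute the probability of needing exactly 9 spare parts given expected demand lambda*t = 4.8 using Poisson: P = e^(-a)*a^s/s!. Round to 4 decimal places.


a = 4.8, s = 9
e^(-a) = e^(-4.8) = 0.0082
a^s = 4.8^9 = 1352605.4606
s! = 362880
P = 0.0082 * 1352605.4606 / 362880
P = 0.0307

0.0307


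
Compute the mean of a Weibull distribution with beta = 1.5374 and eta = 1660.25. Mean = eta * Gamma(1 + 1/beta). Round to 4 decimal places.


beta = 1.5374, eta = 1660.25
1/beta = 0.6504
1 + 1/beta = 1.6504
Gamma(1.6504) = 0.9002
Mean = 1660.25 * 0.9002
Mean = 1494.5318

1494.5318


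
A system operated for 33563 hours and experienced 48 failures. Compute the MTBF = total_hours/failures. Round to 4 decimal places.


total_hours = 33563
failures = 48
MTBF = 33563 / 48
MTBF = 699.2292

699.2292


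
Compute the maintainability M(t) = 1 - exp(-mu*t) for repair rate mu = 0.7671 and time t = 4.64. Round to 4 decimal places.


mu = 0.7671, t = 4.64
mu * t = 0.7671 * 4.64 = 3.5593
exp(-3.5593) = 0.0285
M(t) = 1 - 0.0285
M(t) = 0.9715

0.9715


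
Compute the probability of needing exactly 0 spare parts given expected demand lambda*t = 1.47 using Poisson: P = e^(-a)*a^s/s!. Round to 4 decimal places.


a = 1.47, s = 0
e^(-a) = e^(-1.47) = 0.2299
a^s = 1.47^0 = 1.0
s! = 1
P = 0.2299 * 1.0 / 1
P = 0.2299

0.2299


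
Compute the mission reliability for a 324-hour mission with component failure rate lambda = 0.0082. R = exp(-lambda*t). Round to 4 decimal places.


lambda = 0.0082
mission_time = 324
lambda * t = 0.0082 * 324 = 2.6568
R = exp(-2.6568)
R = 0.0702

0.0702


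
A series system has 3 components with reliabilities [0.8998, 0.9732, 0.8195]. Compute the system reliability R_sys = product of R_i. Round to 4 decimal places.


Components: [0.8998, 0.9732, 0.8195]
After component 1 (R=0.8998): product = 0.8998
After component 2 (R=0.9732): product = 0.8757
After component 3 (R=0.8195): product = 0.7176
R_sys = 0.7176

0.7176


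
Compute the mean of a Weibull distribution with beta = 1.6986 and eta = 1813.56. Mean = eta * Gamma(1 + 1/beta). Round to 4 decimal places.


beta = 1.6986, eta = 1813.56
1/beta = 0.5887
1 + 1/beta = 1.5887
Gamma(1.5887) = 0.8923
Mean = 1813.56 * 0.8923
Mean = 1618.23

1618.23


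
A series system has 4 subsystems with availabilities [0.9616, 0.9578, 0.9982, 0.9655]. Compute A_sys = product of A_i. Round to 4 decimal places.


Subsystems: [0.9616, 0.9578, 0.9982, 0.9655]
After subsystem 1 (A=0.9616): product = 0.9616
After subsystem 2 (A=0.9578): product = 0.921
After subsystem 3 (A=0.9982): product = 0.9194
After subsystem 4 (A=0.9655): product = 0.8876
A_sys = 0.8876

0.8876


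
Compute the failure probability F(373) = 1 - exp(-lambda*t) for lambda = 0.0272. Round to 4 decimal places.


lambda = 0.0272, t = 373
lambda * t = 10.1456
exp(-10.1456) = 0.0
F(t) = 1 - 0.0
F(t) = 1.0

1.0


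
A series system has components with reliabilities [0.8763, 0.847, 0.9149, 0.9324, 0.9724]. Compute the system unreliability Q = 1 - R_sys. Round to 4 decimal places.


Components: [0.8763, 0.847, 0.9149, 0.9324, 0.9724]
After component 1: product = 0.8763
After component 2: product = 0.7422
After component 3: product = 0.6791
After component 4: product = 0.6332
After component 5: product = 0.6157
R_sys = 0.6157
Q = 1 - 0.6157 = 0.3843

0.3843


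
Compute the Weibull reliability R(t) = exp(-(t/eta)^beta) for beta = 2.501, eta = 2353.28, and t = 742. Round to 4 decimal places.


beta = 2.501, eta = 2353.28, t = 742
t/eta = 742 / 2353.28 = 0.3153
(t/eta)^beta = 0.3153^2.501 = 0.0558
R(t) = exp(-0.0558)
R(t) = 0.9458

0.9458


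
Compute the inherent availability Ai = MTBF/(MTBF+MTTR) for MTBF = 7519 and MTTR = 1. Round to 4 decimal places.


MTBF = 7519
MTTR = 1
MTBF + MTTR = 7520
Ai = 7519 / 7520
Ai = 0.9999

0.9999


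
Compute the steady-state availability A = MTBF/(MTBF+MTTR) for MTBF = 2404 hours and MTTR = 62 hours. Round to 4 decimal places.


MTBF = 2404
MTTR = 62
MTBF + MTTR = 2466
A = 2404 / 2466
A = 0.9749

0.9749


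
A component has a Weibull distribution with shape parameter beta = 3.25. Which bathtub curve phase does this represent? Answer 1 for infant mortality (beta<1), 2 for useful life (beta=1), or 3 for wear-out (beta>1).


beta = 3.25
Compare beta to 1:
beta < 1 => infant mortality (phase 1)
beta = 1 => useful life (phase 2)
beta > 1 => wear-out (phase 3)
Since beta = 3.25, this is wear-out (increasing failure rate)
Phase = 3

3


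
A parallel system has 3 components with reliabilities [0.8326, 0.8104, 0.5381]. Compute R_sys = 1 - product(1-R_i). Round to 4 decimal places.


Components: [0.8326, 0.8104, 0.5381]
(1 - 0.8326) = 0.1674, running product = 0.1674
(1 - 0.8104) = 0.1896, running product = 0.0317
(1 - 0.5381) = 0.4619, running product = 0.0147
Product of (1-R_i) = 0.0147
R_sys = 1 - 0.0147 = 0.9853

0.9853


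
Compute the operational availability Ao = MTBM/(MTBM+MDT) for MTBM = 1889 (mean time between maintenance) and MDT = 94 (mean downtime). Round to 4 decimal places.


MTBM = 1889
MDT = 94
MTBM + MDT = 1983
Ao = 1889 / 1983
Ao = 0.9526

0.9526


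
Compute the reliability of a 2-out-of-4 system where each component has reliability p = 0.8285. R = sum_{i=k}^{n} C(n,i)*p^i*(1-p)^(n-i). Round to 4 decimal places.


k = 2, n = 4, p = 0.8285
i=2: C(4,2)=6 * 0.8285^2 * 0.1715^2 = 0.1211
i=3: C(4,3)=4 * 0.8285^3 * 0.1715^1 = 0.3901
i=4: C(4,4)=1 * 0.8285^4 * 0.1715^0 = 0.4712
R = sum of terms = 0.9824

0.9824


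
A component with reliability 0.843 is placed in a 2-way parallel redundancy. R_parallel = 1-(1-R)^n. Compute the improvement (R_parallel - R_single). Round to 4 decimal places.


R_single = 0.843, n = 2
1 - R_single = 0.157
(1 - R_single)^n = 0.157^2 = 0.0246
R_parallel = 1 - 0.0246 = 0.9754
Improvement = 0.9754 - 0.843
Improvement = 0.1324

0.1324


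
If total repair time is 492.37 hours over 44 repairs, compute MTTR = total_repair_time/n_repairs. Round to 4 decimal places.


total_repair_time = 492.37
n_repairs = 44
MTTR = 492.37 / 44
MTTR = 11.1902

11.1902


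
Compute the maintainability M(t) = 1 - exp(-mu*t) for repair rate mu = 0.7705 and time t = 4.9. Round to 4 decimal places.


mu = 0.7705, t = 4.9
mu * t = 0.7705 * 4.9 = 3.7755
exp(-3.7755) = 0.0229
M(t) = 1 - 0.0229
M(t) = 0.9771

0.9771


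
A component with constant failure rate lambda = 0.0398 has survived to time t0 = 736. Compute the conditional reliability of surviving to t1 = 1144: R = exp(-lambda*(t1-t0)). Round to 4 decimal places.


lambda = 0.0398
t0 = 736, t1 = 1144
t1 - t0 = 408
lambda * (t1-t0) = 0.0398 * 408 = 16.2384
R = exp(-16.2384)
R = 0.0

0.0


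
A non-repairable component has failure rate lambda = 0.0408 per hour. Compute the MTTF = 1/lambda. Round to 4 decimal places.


lambda = 0.0408
MTTF = 1 / 0.0408
MTTF = 24.5098

24.5098


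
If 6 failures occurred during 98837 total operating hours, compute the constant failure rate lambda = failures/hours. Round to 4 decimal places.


failures = 6
total_hours = 98837
lambda = 6 / 98837
lambda = 0.0001

0.0001


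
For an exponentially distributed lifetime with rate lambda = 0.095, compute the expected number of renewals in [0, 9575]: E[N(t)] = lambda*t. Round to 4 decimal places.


lambda = 0.095
t = 9575
E[N(t)] = lambda * t
E[N(t)] = 0.095 * 9575
E[N(t)] = 909.625

909.625


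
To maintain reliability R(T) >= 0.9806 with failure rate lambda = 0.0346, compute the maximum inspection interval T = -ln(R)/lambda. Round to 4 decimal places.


R_target = 0.9806
lambda = 0.0346
-ln(0.9806) = 0.0196
T = 0.0196 / 0.0346
T = 0.5662

0.5662


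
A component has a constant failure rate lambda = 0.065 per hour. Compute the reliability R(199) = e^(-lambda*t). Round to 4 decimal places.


lambda = 0.065
t = 199
lambda * t = 12.935
R(t) = e^(-12.935)
R(t) = 0.0

0.0


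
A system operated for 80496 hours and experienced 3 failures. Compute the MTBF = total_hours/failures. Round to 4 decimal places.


total_hours = 80496
failures = 3
MTBF = 80496 / 3
MTBF = 26832.0

26832.0


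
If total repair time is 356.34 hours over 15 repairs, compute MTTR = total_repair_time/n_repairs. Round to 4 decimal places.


total_repair_time = 356.34
n_repairs = 15
MTTR = 356.34 / 15
MTTR = 23.756

23.756


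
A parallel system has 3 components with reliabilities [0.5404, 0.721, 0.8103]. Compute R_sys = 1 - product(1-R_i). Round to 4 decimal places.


Components: [0.5404, 0.721, 0.8103]
(1 - 0.5404) = 0.4596, running product = 0.4596
(1 - 0.721) = 0.279, running product = 0.1282
(1 - 0.8103) = 0.1897, running product = 0.0243
Product of (1-R_i) = 0.0243
R_sys = 1 - 0.0243 = 0.9757

0.9757


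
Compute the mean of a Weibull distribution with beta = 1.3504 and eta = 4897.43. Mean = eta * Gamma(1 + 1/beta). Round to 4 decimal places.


beta = 1.3504, eta = 4897.43
1/beta = 0.7405
1 + 1/beta = 1.7405
Gamma(1.7405) = 0.9169
Mean = 4897.43 * 0.9169
Mean = 4490.6531

4490.6531


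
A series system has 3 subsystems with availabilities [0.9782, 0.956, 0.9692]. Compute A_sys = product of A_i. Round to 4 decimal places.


Subsystems: [0.9782, 0.956, 0.9692]
After subsystem 1 (A=0.9782): product = 0.9782
After subsystem 2 (A=0.956): product = 0.9352
After subsystem 3 (A=0.9692): product = 0.9064
A_sys = 0.9064

0.9064


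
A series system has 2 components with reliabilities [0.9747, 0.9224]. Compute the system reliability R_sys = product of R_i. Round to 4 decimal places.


Components: [0.9747, 0.9224]
After component 1 (R=0.9747): product = 0.9747
After component 2 (R=0.9224): product = 0.8991
R_sys = 0.8991

0.8991


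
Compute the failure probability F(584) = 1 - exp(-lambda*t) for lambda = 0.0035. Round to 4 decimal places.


lambda = 0.0035, t = 584
lambda * t = 2.044
exp(-2.044) = 0.1295
F(t) = 1 - 0.1295
F(t) = 0.8705

0.8705


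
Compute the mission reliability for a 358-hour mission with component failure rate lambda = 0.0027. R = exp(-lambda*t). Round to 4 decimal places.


lambda = 0.0027
mission_time = 358
lambda * t = 0.0027 * 358 = 0.9666
R = exp(-0.9666)
R = 0.3804

0.3804


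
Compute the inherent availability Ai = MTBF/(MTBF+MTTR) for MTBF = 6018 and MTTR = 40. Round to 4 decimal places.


MTBF = 6018
MTTR = 40
MTBF + MTTR = 6058
Ai = 6018 / 6058
Ai = 0.9934

0.9934


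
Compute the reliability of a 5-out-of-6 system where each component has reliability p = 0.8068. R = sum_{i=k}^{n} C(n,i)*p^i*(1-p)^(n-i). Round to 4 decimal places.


k = 5, n = 6, p = 0.8068
i=5: C(6,5)=6 * 0.8068^5 * 0.1932^1 = 0.3963
i=6: C(6,6)=1 * 0.8068^6 * 0.1932^0 = 0.2758
R = sum of terms = 0.6721

0.6721


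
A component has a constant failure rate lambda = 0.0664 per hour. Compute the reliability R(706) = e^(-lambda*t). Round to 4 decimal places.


lambda = 0.0664
t = 706
lambda * t = 46.8784
R(t) = e^(-46.8784)
R(t) = 0.0

0.0


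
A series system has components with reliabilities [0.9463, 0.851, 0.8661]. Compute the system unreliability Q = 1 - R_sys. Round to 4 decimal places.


Components: [0.9463, 0.851, 0.8661]
After component 1: product = 0.9463
After component 2: product = 0.8053
After component 3: product = 0.6975
R_sys = 0.6975
Q = 1 - 0.6975 = 0.3025

0.3025


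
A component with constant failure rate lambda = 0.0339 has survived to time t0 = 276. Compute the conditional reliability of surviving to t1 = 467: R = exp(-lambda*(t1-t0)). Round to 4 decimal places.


lambda = 0.0339
t0 = 276, t1 = 467
t1 - t0 = 191
lambda * (t1-t0) = 0.0339 * 191 = 6.4749
R = exp(-6.4749)
R = 0.0015

0.0015


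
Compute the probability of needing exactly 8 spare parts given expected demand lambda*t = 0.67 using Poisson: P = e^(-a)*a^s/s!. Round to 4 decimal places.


a = 0.67, s = 8
e^(-a) = e^(-0.67) = 0.5117
a^s = 0.67^8 = 0.0406
s! = 40320
P = 0.5117 * 0.0406 / 40320
P = 0.0

0.0


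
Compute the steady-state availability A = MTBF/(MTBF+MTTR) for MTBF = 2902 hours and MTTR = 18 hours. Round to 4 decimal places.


MTBF = 2902
MTTR = 18
MTBF + MTTR = 2920
A = 2902 / 2920
A = 0.9938

0.9938


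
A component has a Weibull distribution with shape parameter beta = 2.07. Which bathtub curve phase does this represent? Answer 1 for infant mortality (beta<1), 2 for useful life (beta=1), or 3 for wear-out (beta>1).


beta = 2.07
Compare beta to 1:
beta < 1 => infant mortality (phase 1)
beta = 1 => useful life (phase 2)
beta > 1 => wear-out (phase 3)
Since beta = 2.07, this is wear-out (increasing failure rate)
Phase = 3

3


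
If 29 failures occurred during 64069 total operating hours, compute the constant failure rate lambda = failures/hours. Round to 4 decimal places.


failures = 29
total_hours = 64069
lambda = 29 / 64069
lambda = 0.0005

0.0005


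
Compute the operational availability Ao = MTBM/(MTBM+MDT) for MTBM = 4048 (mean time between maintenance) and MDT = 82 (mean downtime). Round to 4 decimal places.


MTBM = 4048
MDT = 82
MTBM + MDT = 4130
Ao = 4048 / 4130
Ao = 0.9801

0.9801


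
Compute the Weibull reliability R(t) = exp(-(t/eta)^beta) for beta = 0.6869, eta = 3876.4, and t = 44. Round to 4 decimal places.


beta = 0.6869, eta = 3876.4, t = 44
t/eta = 44 / 3876.4 = 0.0114
(t/eta)^beta = 0.0114^0.6869 = 0.0461
R(t) = exp(-0.0461)
R(t) = 0.9549

0.9549


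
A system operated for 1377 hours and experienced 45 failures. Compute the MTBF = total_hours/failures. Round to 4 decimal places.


total_hours = 1377
failures = 45
MTBF = 1377 / 45
MTBF = 30.6

30.6


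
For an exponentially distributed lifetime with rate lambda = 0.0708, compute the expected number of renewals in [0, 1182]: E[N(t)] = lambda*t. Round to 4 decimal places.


lambda = 0.0708
t = 1182
E[N(t)] = lambda * t
E[N(t)] = 0.0708 * 1182
E[N(t)] = 83.6856

83.6856


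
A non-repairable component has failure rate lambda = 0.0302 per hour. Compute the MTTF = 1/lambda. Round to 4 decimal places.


lambda = 0.0302
MTTF = 1 / 0.0302
MTTF = 33.1126

33.1126


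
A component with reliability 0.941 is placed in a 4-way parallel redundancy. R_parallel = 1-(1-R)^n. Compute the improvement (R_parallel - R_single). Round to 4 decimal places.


R_single = 0.941, n = 4
1 - R_single = 0.059
(1 - R_single)^n = 0.059^4 = 0.0
R_parallel = 1 - 0.0 = 1.0
Improvement = 1.0 - 0.941
Improvement = 0.059

0.059


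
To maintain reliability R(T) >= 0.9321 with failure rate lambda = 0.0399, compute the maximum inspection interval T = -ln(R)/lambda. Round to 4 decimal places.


R_target = 0.9321
lambda = 0.0399
-ln(0.9321) = 0.0703
T = 0.0703 / 0.0399
T = 1.7623

1.7623


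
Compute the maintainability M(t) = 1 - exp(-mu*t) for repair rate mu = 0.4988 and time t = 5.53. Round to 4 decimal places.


mu = 0.4988, t = 5.53
mu * t = 0.4988 * 5.53 = 2.7584
exp(-2.7584) = 0.0634
M(t) = 1 - 0.0634
M(t) = 0.9366

0.9366


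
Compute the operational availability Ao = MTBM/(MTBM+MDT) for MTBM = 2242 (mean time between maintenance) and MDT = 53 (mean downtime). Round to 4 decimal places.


MTBM = 2242
MDT = 53
MTBM + MDT = 2295
Ao = 2242 / 2295
Ao = 0.9769

0.9769


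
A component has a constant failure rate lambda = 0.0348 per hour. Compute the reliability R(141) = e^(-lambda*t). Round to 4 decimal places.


lambda = 0.0348
t = 141
lambda * t = 4.9068
R(t) = e^(-4.9068)
R(t) = 0.0074

0.0074


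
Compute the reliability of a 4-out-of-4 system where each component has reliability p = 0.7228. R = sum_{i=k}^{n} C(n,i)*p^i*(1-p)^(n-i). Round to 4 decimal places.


k = 4, n = 4, p = 0.7228
i=4: C(4,4)=1 * 0.7228^4 * 0.2772^0 = 0.2729
R = sum of terms = 0.2729

0.2729


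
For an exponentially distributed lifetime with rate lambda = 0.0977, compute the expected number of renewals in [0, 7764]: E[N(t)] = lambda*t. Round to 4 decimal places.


lambda = 0.0977
t = 7764
E[N(t)] = lambda * t
E[N(t)] = 0.0977 * 7764
E[N(t)] = 758.5428

758.5428


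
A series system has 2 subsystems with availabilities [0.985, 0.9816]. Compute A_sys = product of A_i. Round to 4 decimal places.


Subsystems: [0.985, 0.9816]
After subsystem 1 (A=0.985): product = 0.985
After subsystem 2 (A=0.9816): product = 0.9669
A_sys = 0.9669

0.9669


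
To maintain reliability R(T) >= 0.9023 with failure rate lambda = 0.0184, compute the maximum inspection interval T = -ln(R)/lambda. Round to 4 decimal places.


R_target = 0.9023
lambda = 0.0184
-ln(0.9023) = 0.1028
T = 0.1028 / 0.0184
T = 5.5874

5.5874


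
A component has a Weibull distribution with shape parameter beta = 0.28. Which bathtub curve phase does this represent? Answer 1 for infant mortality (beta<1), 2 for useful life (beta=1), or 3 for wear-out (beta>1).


beta = 0.28
Compare beta to 1:
beta < 1 => infant mortality (phase 1)
beta = 1 => useful life (phase 2)
beta > 1 => wear-out (phase 3)
Since beta = 0.28, this is infant mortality (decreasing failure rate)
Phase = 1

1


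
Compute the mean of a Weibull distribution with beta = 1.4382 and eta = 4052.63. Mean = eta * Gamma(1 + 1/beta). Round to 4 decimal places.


beta = 1.4382, eta = 4052.63
1/beta = 0.6953
1 + 1/beta = 1.6953
Gamma(1.6953) = 0.9078
Mean = 4052.63 * 0.9078
Mean = 3678.8115

3678.8115


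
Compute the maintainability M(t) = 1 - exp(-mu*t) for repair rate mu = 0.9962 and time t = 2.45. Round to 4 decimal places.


mu = 0.9962, t = 2.45
mu * t = 0.9962 * 2.45 = 2.4407
exp(-2.4407) = 0.0871
M(t) = 1 - 0.0871
M(t) = 0.9129

0.9129


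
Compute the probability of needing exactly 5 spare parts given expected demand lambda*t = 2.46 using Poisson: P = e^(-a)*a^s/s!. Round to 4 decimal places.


a = 2.46, s = 5
e^(-a) = e^(-2.46) = 0.0854
a^s = 2.46^5 = 90.0898
s! = 120
P = 0.0854 * 90.0898 / 120
P = 0.0641

0.0641


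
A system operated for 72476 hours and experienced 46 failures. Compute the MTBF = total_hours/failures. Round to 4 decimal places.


total_hours = 72476
failures = 46
MTBF = 72476 / 46
MTBF = 1575.5652

1575.5652


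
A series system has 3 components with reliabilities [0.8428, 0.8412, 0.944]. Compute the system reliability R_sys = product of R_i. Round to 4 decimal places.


Components: [0.8428, 0.8412, 0.944]
After component 1 (R=0.8428): product = 0.8428
After component 2 (R=0.8412): product = 0.709
After component 3 (R=0.944): product = 0.6693
R_sys = 0.6693

0.6693


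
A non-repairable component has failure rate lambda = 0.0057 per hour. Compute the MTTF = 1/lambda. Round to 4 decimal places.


lambda = 0.0057
MTTF = 1 / 0.0057
MTTF = 175.4386

175.4386


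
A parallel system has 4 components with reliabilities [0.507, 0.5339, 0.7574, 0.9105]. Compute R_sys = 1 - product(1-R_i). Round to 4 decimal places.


Components: [0.507, 0.5339, 0.7574, 0.9105]
(1 - 0.507) = 0.493, running product = 0.493
(1 - 0.5339) = 0.4661, running product = 0.2298
(1 - 0.7574) = 0.2426, running product = 0.0557
(1 - 0.9105) = 0.0895, running product = 0.005
Product of (1-R_i) = 0.005
R_sys = 1 - 0.005 = 0.995

0.995


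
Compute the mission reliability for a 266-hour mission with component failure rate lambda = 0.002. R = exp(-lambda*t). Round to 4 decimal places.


lambda = 0.002
mission_time = 266
lambda * t = 0.002 * 266 = 0.532
R = exp(-0.532)
R = 0.5874

0.5874


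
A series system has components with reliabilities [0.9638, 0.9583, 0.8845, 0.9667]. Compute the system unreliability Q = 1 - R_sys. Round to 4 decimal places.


Components: [0.9638, 0.9583, 0.8845, 0.9667]
After component 1: product = 0.9638
After component 2: product = 0.9236
After component 3: product = 0.8169
After component 4: product = 0.7897
R_sys = 0.7897
Q = 1 - 0.7897 = 0.2103

0.2103


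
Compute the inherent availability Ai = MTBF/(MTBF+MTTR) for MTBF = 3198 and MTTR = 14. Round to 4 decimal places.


MTBF = 3198
MTTR = 14
MTBF + MTTR = 3212
Ai = 3198 / 3212
Ai = 0.9956

0.9956


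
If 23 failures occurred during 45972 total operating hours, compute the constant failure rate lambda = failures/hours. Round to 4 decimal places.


failures = 23
total_hours = 45972
lambda = 23 / 45972
lambda = 0.0005

0.0005


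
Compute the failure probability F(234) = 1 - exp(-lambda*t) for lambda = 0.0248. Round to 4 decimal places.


lambda = 0.0248, t = 234
lambda * t = 5.8032
exp(-5.8032) = 0.003
F(t) = 1 - 0.003
F(t) = 0.997

0.997


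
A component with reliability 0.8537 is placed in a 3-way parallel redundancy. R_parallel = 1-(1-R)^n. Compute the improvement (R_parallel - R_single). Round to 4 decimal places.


R_single = 0.8537, n = 3
1 - R_single = 0.1463
(1 - R_single)^n = 0.1463^3 = 0.0031
R_parallel = 1 - 0.0031 = 0.9969
Improvement = 0.9969 - 0.8537
Improvement = 0.1432

0.1432


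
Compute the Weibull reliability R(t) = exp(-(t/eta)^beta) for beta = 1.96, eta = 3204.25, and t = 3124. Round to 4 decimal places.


beta = 1.96, eta = 3204.25, t = 3124
t/eta = 3124 / 3204.25 = 0.975
(t/eta)^beta = 0.975^1.96 = 0.9515
R(t) = exp(-0.9515)
R(t) = 0.3862

0.3862


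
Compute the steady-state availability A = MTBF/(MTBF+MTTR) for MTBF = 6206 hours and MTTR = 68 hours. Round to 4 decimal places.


MTBF = 6206
MTTR = 68
MTBF + MTTR = 6274
A = 6206 / 6274
A = 0.9892

0.9892


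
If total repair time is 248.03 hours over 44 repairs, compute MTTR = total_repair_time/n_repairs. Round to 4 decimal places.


total_repair_time = 248.03
n_repairs = 44
MTTR = 248.03 / 44
MTTR = 5.637

5.637


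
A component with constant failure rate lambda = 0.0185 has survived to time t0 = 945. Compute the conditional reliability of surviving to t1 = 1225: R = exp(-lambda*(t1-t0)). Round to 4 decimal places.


lambda = 0.0185
t0 = 945, t1 = 1225
t1 - t0 = 280
lambda * (t1-t0) = 0.0185 * 280 = 5.18
R = exp(-5.18)
R = 0.0056

0.0056


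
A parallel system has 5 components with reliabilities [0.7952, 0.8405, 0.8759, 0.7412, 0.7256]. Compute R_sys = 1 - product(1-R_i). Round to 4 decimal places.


Components: [0.7952, 0.8405, 0.8759, 0.7412, 0.7256]
(1 - 0.7952) = 0.2048, running product = 0.2048
(1 - 0.8405) = 0.1595, running product = 0.0327
(1 - 0.8759) = 0.1241, running product = 0.0041
(1 - 0.7412) = 0.2588, running product = 0.001
(1 - 0.7256) = 0.2744, running product = 0.0003
Product of (1-R_i) = 0.0003
R_sys = 1 - 0.0003 = 0.9997

0.9997


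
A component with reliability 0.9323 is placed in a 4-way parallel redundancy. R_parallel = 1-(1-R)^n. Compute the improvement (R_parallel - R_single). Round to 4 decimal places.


R_single = 0.9323, n = 4
1 - R_single = 0.0677
(1 - R_single)^n = 0.0677^4 = 0.0
R_parallel = 1 - 0.0 = 1.0
Improvement = 1.0 - 0.9323
Improvement = 0.0677

0.0677


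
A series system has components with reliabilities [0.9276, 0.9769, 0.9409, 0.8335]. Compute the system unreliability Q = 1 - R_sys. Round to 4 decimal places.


Components: [0.9276, 0.9769, 0.9409, 0.8335]
After component 1: product = 0.9276
After component 2: product = 0.9062
After component 3: product = 0.8526
After component 4: product = 0.7107
R_sys = 0.7107
Q = 1 - 0.7107 = 0.2893

0.2893


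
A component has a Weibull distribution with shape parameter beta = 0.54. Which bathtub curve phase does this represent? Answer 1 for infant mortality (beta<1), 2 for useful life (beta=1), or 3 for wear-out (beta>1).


beta = 0.54
Compare beta to 1:
beta < 1 => infant mortality (phase 1)
beta = 1 => useful life (phase 2)
beta > 1 => wear-out (phase 3)
Since beta = 0.54, this is infant mortality (decreasing failure rate)
Phase = 1

1


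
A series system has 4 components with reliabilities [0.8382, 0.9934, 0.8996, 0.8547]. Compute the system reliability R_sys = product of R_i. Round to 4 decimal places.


Components: [0.8382, 0.9934, 0.8996, 0.8547]
After component 1 (R=0.8382): product = 0.8382
After component 2 (R=0.9934): product = 0.8327
After component 3 (R=0.8996): product = 0.7491
After component 4 (R=0.8547): product = 0.6402
R_sys = 0.6402

0.6402


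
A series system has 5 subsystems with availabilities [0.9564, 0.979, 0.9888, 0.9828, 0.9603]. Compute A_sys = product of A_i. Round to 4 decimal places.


Subsystems: [0.9564, 0.979, 0.9888, 0.9828, 0.9603]
After subsystem 1 (A=0.9564): product = 0.9564
After subsystem 2 (A=0.979): product = 0.9363
After subsystem 3 (A=0.9888): product = 0.9258
After subsystem 4 (A=0.9828): product = 0.9099
After subsystem 5 (A=0.9603): product = 0.8738
A_sys = 0.8738

0.8738
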